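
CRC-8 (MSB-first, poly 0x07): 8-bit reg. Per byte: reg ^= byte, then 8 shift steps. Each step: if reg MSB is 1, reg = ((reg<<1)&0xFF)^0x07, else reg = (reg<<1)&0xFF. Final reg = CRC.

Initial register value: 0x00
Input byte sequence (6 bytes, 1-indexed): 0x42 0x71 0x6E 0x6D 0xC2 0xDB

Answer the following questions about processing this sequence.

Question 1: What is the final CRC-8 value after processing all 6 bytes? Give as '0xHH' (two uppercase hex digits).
After byte 1 (0x42): reg=0xC9
After byte 2 (0x71): reg=0x21
After byte 3 (0x6E): reg=0xEA
After byte 4 (0x6D): reg=0x9C
After byte 5 (0xC2): reg=0x9D
After byte 6 (0xDB): reg=0xD5

Answer: 0xD5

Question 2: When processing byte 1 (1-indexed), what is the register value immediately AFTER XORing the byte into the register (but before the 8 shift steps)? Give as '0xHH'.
Answer: 0x42

Derivation:
Register before byte 1: 0x00
Byte 1: 0x42
0x00 XOR 0x42 = 0x42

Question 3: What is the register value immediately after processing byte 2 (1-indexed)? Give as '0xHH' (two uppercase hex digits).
After byte 1 (0x42): reg=0xC9
After byte 2 (0x71): reg=0x21

Answer: 0x21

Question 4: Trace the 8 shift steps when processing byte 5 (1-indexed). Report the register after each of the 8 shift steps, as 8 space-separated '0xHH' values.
Answer: 0xBC 0x7F 0xFE 0xFB 0xF1 0xE5 0xCD 0x9D

Derivation:
After byte 1 (0x42): reg=0xC9
After byte 2 (0x71): reg=0x21
After byte 3 (0x6E): reg=0xEA
After byte 4 (0x6D): reg=0x9C
Register before byte 5: 0x9C
After XOR with byte 0xC2: 0x5E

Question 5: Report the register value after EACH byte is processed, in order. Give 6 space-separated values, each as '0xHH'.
0xC9 0x21 0xEA 0x9C 0x9D 0xD5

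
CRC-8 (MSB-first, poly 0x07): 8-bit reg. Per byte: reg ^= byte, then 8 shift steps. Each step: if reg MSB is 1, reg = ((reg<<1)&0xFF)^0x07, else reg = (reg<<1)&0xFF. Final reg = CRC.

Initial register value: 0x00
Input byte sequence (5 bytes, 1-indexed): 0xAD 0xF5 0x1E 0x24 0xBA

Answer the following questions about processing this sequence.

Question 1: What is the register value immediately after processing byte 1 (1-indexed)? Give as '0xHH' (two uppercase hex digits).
After byte 1 (0xAD): reg=0x4A

Answer: 0x4A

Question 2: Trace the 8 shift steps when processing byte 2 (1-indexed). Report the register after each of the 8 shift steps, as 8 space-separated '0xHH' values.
Answer: 0x79 0xF2 0xE3 0xC1 0x85 0x0D 0x1A 0x34

Derivation:
After byte 1 (0xAD): reg=0x4A
Register before byte 2: 0x4A
After XOR with byte 0xF5: 0xBF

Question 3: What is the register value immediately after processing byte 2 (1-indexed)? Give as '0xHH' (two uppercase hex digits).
After byte 1 (0xAD): reg=0x4A
After byte 2 (0xF5): reg=0x34

Answer: 0x34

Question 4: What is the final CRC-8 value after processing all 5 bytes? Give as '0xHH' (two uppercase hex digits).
After byte 1 (0xAD): reg=0x4A
After byte 2 (0xF5): reg=0x34
After byte 3 (0x1E): reg=0xD6
After byte 4 (0x24): reg=0xD0
After byte 5 (0xBA): reg=0x11

Answer: 0x11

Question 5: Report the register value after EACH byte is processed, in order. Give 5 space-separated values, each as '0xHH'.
0x4A 0x34 0xD6 0xD0 0x11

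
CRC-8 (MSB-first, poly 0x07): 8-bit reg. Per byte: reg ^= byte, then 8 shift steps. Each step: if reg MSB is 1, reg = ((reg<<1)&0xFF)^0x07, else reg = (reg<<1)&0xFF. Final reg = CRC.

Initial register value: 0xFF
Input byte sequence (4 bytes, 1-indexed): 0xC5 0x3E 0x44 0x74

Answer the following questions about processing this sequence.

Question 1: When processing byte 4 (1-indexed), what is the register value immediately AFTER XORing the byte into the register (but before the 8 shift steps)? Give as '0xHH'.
Answer: 0xE6

Derivation:
Register before byte 4: 0x92
Byte 4: 0x74
0x92 XOR 0x74 = 0xE6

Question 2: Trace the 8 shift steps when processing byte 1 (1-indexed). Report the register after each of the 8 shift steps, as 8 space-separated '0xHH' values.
Answer: 0x74 0xE8 0xD7 0xA9 0x55 0xAA 0x53 0xA6

Derivation:
Register before byte 1: 0xFF
After XOR with byte 0xC5: 0x3A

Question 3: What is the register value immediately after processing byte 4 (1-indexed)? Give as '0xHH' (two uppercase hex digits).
Answer: 0xBC

Derivation:
After byte 1 (0xC5): reg=0xA6
After byte 2 (0x3E): reg=0xC1
After byte 3 (0x44): reg=0x92
After byte 4 (0x74): reg=0xBC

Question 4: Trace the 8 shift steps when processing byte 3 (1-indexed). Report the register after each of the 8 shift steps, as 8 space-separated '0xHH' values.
Answer: 0x0D 0x1A 0x34 0x68 0xD0 0xA7 0x49 0x92

Derivation:
After byte 1 (0xC5): reg=0xA6
After byte 2 (0x3E): reg=0xC1
Register before byte 3: 0xC1
After XOR with byte 0x44: 0x85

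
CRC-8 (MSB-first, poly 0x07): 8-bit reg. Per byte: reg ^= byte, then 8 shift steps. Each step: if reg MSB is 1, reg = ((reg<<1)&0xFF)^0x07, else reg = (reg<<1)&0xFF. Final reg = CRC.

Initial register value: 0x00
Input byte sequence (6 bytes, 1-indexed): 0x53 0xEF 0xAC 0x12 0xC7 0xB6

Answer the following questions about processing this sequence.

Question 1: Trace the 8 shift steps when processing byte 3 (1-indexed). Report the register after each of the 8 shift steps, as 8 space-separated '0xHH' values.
Answer: 0x38 0x70 0xE0 0xC7 0x89 0x15 0x2A 0x54

Derivation:
After byte 1 (0x53): reg=0xBE
After byte 2 (0xEF): reg=0xB0
Register before byte 3: 0xB0
After XOR with byte 0xAC: 0x1C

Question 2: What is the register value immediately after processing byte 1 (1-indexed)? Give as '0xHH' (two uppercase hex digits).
Answer: 0xBE

Derivation:
After byte 1 (0x53): reg=0xBE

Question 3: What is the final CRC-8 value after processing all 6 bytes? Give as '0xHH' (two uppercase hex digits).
After byte 1 (0x53): reg=0xBE
After byte 2 (0xEF): reg=0xB0
After byte 3 (0xAC): reg=0x54
After byte 4 (0x12): reg=0xD5
After byte 5 (0xC7): reg=0x7E
After byte 6 (0xB6): reg=0x76

Answer: 0x76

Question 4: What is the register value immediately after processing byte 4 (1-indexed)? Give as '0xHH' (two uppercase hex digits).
After byte 1 (0x53): reg=0xBE
After byte 2 (0xEF): reg=0xB0
After byte 3 (0xAC): reg=0x54
After byte 4 (0x12): reg=0xD5

Answer: 0xD5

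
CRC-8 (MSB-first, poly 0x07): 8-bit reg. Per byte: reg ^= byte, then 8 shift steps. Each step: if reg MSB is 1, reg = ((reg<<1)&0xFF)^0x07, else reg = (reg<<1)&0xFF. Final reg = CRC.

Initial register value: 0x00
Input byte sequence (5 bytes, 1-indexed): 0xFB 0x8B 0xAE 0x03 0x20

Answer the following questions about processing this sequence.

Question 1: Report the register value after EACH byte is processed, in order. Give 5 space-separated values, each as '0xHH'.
0xEF 0x3B 0xE2 0xA9 0xB6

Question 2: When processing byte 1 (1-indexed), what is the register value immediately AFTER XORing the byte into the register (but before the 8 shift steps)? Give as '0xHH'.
Answer: 0xFB

Derivation:
Register before byte 1: 0x00
Byte 1: 0xFB
0x00 XOR 0xFB = 0xFB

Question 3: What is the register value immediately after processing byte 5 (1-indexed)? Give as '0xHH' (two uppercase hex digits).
After byte 1 (0xFB): reg=0xEF
After byte 2 (0x8B): reg=0x3B
After byte 3 (0xAE): reg=0xE2
After byte 4 (0x03): reg=0xA9
After byte 5 (0x20): reg=0xB6

Answer: 0xB6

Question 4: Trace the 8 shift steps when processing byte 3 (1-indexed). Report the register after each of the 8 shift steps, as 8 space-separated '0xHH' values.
After byte 1 (0xFB): reg=0xEF
After byte 2 (0x8B): reg=0x3B
Register before byte 3: 0x3B
After XOR with byte 0xAE: 0x95

Answer: 0x2D 0x5A 0xB4 0x6F 0xDE 0xBB 0x71 0xE2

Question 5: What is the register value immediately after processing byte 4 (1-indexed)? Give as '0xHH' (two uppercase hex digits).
Answer: 0xA9

Derivation:
After byte 1 (0xFB): reg=0xEF
After byte 2 (0x8B): reg=0x3B
After byte 3 (0xAE): reg=0xE2
After byte 4 (0x03): reg=0xA9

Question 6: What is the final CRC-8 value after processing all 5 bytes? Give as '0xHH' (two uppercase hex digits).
Answer: 0xB6

Derivation:
After byte 1 (0xFB): reg=0xEF
After byte 2 (0x8B): reg=0x3B
After byte 3 (0xAE): reg=0xE2
After byte 4 (0x03): reg=0xA9
After byte 5 (0x20): reg=0xB6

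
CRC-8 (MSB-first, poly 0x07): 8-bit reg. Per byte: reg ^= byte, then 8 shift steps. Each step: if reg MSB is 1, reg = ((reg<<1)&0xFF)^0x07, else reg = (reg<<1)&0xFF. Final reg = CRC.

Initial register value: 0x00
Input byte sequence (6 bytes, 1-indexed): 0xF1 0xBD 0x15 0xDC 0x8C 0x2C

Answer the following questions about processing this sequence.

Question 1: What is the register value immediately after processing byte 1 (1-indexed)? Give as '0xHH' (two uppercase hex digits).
Answer: 0xD9

Derivation:
After byte 1 (0xF1): reg=0xD9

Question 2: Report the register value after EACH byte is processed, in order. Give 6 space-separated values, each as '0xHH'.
0xD9 0x3B 0xCA 0x62 0x84 0x51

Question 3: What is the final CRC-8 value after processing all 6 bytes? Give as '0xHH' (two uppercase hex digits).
Answer: 0x51

Derivation:
After byte 1 (0xF1): reg=0xD9
After byte 2 (0xBD): reg=0x3B
After byte 3 (0x15): reg=0xCA
After byte 4 (0xDC): reg=0x62
After byte 5 (0x8C): reg=0x84
After byte 6 (0x2C): reg=0x51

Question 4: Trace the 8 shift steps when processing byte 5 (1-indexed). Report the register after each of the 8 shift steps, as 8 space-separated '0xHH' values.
After byte 1 (0xF1): reg=0xD9
After byte 2 (0xBD): reg=0x3B
After byte 3 (0x15): reg=0xCA
After byte 4 (0xDC): reg=0x62
Register before byte 5: 0x62
After XOR with byte 0x8C: 0xEE

Answer: 0xDB 0xB1 0x65 0xCA 0x93 0x21 0x42 0x84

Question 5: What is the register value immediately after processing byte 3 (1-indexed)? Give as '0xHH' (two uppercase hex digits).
Answer: 0xCA

Derivation:
After byte 1 (0xF1): reg=0xD9
After byte 2 (0xBD): reg=0x3B
After byte 3 (0x15): reg=0xCA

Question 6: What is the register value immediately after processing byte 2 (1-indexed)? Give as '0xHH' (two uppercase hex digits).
Answer: 0x3B

Derivation:
After byte 1 (0xF1): reg=0xD9
After byte 2 (0xBD): reg=0x3B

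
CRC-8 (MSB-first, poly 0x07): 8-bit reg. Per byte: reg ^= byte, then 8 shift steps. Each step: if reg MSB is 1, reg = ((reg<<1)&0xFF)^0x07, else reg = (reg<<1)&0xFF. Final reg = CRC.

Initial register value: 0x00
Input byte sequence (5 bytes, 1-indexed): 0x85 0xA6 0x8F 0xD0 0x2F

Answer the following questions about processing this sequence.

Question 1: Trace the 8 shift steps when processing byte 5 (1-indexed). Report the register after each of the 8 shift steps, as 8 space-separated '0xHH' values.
Answer: 0x5C 0xB8 0x77 0xEE 0xDB 0xB1 0x65 0xCA

Derivation:
After byte 1 (0x85): reg=0x92
After byte 2 (0xA6): reg=0x8C
After byte 3 (0x8F): reg=0x09
After byte 4 (0xD0): reg=0x01
Register before byte 5: 0x01
After XOR with byte 0x2F: 0x2E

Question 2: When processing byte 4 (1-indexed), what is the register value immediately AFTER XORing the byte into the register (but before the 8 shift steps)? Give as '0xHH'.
Answer: 0xD9

Derivation:
Register before byte 4: 0x09
Byte 4: 0xD0
0x09 XOR 0xD0 = 0xD9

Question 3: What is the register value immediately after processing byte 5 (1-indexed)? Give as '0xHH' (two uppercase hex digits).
After byte 1 (0x85): reg=0x92
After byte 2 (0xA6): reg=0x8C
After byte 3 (0x8F): reg=0x09
After byte 4 (0xD0): reg=0x01
After byte 5 (0x2F): reg=0xCA

Answer: 0xCA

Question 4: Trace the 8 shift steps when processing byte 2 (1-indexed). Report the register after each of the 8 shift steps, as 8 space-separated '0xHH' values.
Answer: 0x68 0xD0 0xA7 0x49 0x92 0x23 0x46 0x8C

Derivation:
After byte 1 (0x85): reg=0x92
Register before byte 2: 0x92
After XOR with byte 0xA6: 0x34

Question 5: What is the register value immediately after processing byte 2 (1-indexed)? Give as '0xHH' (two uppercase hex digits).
Answer: 0x8C

Derivation:
After byte 1 (0x85): reg=0x92
After byte 2 (0xA6): reg=0x8C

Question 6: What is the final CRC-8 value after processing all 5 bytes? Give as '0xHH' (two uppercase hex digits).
After byte 1 (0x85): reg=0x92
After byte 2 (0xA6): reg=0x8C
After byte 3 (0x8F): reg=0x09
After byte 4 (0xD0): reg=0x01
After byte 5 (0x2F): reg=0xCA

Answer: 0xCA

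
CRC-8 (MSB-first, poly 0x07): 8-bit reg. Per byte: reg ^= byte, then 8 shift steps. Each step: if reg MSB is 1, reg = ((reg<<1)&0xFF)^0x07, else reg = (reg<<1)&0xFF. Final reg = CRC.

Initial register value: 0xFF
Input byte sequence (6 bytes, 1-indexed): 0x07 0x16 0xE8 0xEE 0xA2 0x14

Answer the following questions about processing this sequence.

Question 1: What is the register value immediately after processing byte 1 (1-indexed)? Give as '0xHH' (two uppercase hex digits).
Answer: 0xE6

Derivation:
After byte 1 (0x07): reg=0xE6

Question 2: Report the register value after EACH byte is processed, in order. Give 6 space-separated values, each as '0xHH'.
0xE6 0xDE 0x82 0x03 0x6E 0x61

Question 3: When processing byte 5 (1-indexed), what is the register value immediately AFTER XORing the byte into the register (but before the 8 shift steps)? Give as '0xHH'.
Answer: 0xA1

Derivation:
Register before byte 5: 0x03
Byte 5: 0xA2
0x03 XOR 0xA2 = 0xA1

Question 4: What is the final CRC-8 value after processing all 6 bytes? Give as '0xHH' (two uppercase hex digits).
After byte 1 (0x07): reg=0xE6
After byte 2 (0x16): reg=0xDE
After byte 3 (0xE8): reg=0x82
After byte 4 (0xEE): reg=0x03
After byte 5 (0xA2): reg=0x6E
After byte 6 (0x14): reg=0x61

Answer: 0x61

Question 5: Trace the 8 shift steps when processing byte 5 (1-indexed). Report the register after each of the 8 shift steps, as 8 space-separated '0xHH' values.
After byte 1 (0x07): reg=0xE6
After byte 2 (0x16): reg=0xDE
After byte 3 (0xE8): reg=0x82
After byte 4 (0xEE): reg=0x03
Register before byte 5: 0x03
After XOR with byte 0xA2: 0xA1

Answer: 0x45 0x8A 0x13 0x26 0x4C 0x98 0x37 0x6E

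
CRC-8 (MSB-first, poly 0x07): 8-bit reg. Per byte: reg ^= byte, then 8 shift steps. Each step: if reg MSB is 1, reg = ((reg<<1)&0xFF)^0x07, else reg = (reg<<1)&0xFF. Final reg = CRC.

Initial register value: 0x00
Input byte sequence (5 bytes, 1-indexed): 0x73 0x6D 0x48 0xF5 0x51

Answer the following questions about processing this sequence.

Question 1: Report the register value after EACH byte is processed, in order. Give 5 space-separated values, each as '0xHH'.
0x5E 0x99 0x39 0x6A 0xA1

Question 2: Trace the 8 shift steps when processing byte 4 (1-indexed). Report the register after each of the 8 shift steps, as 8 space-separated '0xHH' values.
Answer: 0x9F 0x39 0x72 0xE4 0xCF 0x99 0x35 0x6A

Derivation:
After byte 1 (0x73): reg=0x5E
After byte 2 (0x6D): reg=0x99
After byte 3 (0x48): reg=0x39
Register before byte 4: 0x39
After XOR with byte 0xF5: 0xCC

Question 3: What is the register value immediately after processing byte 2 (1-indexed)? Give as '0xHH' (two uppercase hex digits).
Answer: 0x99

Derivation:
After byte 1 (0x73): reg=0x5E
After byte 2 (0x6D): reg=0x99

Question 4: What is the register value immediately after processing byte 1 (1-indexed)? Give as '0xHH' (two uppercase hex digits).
Answer: 0x5E

Derivation:
After byte 1 (0x73): reg=0x5E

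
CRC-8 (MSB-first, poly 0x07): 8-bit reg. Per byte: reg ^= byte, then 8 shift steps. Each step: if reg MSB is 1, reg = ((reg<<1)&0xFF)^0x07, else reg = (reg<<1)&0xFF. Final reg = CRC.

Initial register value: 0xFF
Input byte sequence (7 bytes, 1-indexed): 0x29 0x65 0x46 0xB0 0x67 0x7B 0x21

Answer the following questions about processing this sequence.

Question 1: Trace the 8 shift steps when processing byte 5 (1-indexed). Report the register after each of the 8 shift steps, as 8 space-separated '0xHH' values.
After byte 1 (0x29): reg=0x2C
After byte 2 (0x65): reg=0xF8
After byte 3 (0x46): reg=0x33
After byte 4 (0xB0): reg=0x80
Register before byte 5: 0x80
After XOR with byte 0x67: 0xE7

Answer: 0xC9 0x95 0x2D 0x5A 0xB4 0x6F 0xDE 0xBB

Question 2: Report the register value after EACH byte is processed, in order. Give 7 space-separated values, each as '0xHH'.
0x2C 0xF8 0x33 0x80 0xBB 0x4E 0x0A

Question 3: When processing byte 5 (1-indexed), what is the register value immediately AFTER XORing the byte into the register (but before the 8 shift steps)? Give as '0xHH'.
Register before byte 5: 0x80
Byte 5: 0x67
0x80 XOR 0x67 = 0xE7

Answer: 0xE7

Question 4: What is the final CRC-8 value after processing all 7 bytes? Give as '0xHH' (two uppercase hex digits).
After byte 1 (0x29): reg=0x2C
After byte 2 (0x65): reg=0xF8
After byte 3 (0x46): reg=0x33
After byte 4 (0xB0): reg=0x80
After byte 5 (0x67): reg=0xBB
After byte 6 (0x7B): reg=0x4E
After byte 7 (0x21): reg=0x0A

Answer: 0x0A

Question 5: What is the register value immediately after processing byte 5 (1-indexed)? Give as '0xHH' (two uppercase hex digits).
After byte 1 (0x29): reg=0x2C
After byte 2 (0x65): reg=0xF8
After byte 3 (0x46): reg=0x33
After byte 4 (0xB0): reg=0x80
After byte 5 (0x67): reg=0xBB

Answer: 0xBB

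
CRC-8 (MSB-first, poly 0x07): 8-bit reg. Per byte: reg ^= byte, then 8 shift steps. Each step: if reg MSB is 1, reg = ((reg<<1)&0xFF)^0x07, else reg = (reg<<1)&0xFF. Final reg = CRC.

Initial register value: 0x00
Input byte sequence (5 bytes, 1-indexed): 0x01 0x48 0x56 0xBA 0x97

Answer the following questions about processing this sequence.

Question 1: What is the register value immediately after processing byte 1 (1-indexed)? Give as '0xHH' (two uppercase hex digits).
Answer: 0x07

Derivation:
After byte 1 (0x01): reg=0x07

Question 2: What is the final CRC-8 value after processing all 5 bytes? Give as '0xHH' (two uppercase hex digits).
After byte 1 (0x01): reg=0x07
After byte 2 (0x48): reg=0xEA
After byte 3 (0x56): reg=0x3D
After byte 4 (0xBA): reg=0x9C
After byte 5 (0x97): reg=0x31

Answer: 0x31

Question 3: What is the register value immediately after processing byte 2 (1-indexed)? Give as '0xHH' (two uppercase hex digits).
After byte 1 (0x01): reg=0x07
After byte 2 (0x48): reg=0xEA

Answer: 0xEA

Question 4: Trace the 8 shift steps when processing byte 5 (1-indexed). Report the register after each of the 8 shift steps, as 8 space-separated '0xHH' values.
Answer: 0x16 0x2C 0x58 0xB0 0x67 0xCE 0x9B 0x31

Derivation:
After byte 1 (0x01): reg=0x07
After byte 2 (0x48): reg=0xEA
After byte 3 (0x56): reg=0x3D
After byte 4 (0xBA): reg=0x9C
Register before byte 5: 0x9C
After XOR with byte 0x97: 0x0B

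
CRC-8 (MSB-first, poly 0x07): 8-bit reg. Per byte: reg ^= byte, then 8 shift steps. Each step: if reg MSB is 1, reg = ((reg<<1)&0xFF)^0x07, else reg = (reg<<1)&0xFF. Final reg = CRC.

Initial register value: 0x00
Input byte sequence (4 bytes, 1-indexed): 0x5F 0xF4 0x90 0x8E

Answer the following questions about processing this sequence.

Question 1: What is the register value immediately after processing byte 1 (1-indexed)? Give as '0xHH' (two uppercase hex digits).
After byte 1 (0x5F): reg=0x9A

Answer: 0x9A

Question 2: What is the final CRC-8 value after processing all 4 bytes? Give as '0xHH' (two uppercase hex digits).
Answer: 0xAB

Derivation:
After byte 1 (0x5F): reg=0x9A
After byte 2 (0xF4): reg=0x0D
After byte 3 (0x90): reg=0xDA
After byte 4 (0x8E): reg=0xAB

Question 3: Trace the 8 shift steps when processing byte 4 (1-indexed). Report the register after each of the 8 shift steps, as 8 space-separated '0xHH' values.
After byte 1 (0x5F): reg=0x9A
After byte 2 (0xF4): reg=0x0D
After byte 3 (0x90): reg=0xDA
Register before byte 4: 0xDA
After XOR with byte 0x8E: 0x54

Answer: 0xA8 0x57 0xAE 0x5B 0xB6 0x6B 0xD6 0xAB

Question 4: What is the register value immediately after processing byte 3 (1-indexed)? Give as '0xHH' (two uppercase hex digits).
After byte 1 (0x5F): reg=0x9A
After byte 2 (0xF4): reg=0x0D
After byte 3 (0x90): reg=0xDA

Answer: 0xDA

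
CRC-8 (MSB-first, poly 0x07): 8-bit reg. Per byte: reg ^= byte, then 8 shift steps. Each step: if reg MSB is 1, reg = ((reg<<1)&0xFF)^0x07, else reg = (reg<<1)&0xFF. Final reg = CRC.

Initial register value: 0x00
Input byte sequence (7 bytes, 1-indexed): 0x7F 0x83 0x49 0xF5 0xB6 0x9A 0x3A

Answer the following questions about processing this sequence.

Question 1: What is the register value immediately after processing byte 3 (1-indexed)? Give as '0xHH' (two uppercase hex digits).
After byte 1 (0x7F): reg=0x7A
After byte 2 (0x83): reg=0xE1
After byte 3 (0x49): reg=0x51

Answer: 0x51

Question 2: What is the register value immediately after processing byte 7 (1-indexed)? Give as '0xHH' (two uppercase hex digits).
After byte 1 (0x7F): reg=0x7A
After byte 2 (0x83): reg=0xE1
After byte 3 (0x49): reg=0x51
After byte 4 (0xF5): reg=0x75
After byte 5 (0xB6): reg=0x47
After byte 6 (0x9A): reg=0x1D
After byte 7 (0x3A): reg=0xF5

Answer: 0xF5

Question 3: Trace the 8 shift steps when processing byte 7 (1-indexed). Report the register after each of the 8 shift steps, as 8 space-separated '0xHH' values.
After byte 1 (0x7F): reg=0x7A
After byte 2 (0x83): reg=0xE1
After byte 3 (0x49): reg=0x51
After byte 4 (0xF5): reg=0x75
After byte 5 (0xB6): reg=0x47
After byte 6 (0x9A): reg=0x1D
Register before byte 7: 0x1D
After XOR with byte 0x3A: 0x27

Answer: 0x4E 0x9C 0x3F 0x7E 0xFC 0xFF 0xF9 0xF5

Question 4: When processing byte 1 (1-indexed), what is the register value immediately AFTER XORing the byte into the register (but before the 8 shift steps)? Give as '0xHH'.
Register before byte 1: 0x00
Byte 1: 0x7F
0x00 XOR 0x7F = 0x7F

Answer: 0x7F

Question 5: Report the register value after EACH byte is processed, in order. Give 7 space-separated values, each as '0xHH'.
0x7A 0xE1 0x51 0x75 0x47 0x1D 0xF5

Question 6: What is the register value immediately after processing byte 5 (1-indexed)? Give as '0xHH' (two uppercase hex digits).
After byte 1 (0x7F): reg=0x7A
After byte 2 (0x83): reg=0xE1
After byte 3 (0x49): reg=0x51
After byte 4 (0xF5): reg=0x75
After byte 5 (0xB6): reg=0x47

Answer: 0x47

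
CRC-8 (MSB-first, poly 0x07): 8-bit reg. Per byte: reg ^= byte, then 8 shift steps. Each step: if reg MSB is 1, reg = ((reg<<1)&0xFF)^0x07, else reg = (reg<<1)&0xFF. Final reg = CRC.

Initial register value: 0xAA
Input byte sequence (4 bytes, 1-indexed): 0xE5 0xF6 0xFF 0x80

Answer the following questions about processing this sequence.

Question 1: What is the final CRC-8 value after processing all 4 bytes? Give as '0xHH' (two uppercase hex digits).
Answer: 0x06

Derivation:
After byte 1 (0xE5): reg=0xEA
After byte 2 (0xF6): reg=0x54
After byte 3 (0xFF): reg=0x58
After byte 4 (0x80): reg=0x06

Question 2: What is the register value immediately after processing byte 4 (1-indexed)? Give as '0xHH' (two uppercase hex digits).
After byte 1 (0xE5): reg=0xEA
After byte 2 (0xF6): reg=0x54
After byte 3 (0xFF): reg=0x58
After byte 4 (0x80): reg=0x06

Answer: 0x06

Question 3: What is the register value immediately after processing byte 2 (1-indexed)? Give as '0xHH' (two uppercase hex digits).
Answer: 0x54

Derivation:
After byte 1 (0xE5): reg=0xEA
After byte 2 (0xF6): reg=0x54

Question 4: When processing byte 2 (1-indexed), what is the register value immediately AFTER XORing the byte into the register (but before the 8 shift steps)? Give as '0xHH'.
Register before byte 2: 0xEA
Byte 2: 0xF6
0xEA XOR 0xF6 = 0x1C

Answer: 0x1C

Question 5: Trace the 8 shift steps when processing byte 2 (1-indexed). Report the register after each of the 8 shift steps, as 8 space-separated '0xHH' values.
After byte 1 (0xE5): reg=0xEA
Register before byte 2: 0xEA
After XOR with byte 0xF6: 0x1C

Answer: 0x38 0x70 0xE0 0xC7 0x89 0x15 0x2A 0x54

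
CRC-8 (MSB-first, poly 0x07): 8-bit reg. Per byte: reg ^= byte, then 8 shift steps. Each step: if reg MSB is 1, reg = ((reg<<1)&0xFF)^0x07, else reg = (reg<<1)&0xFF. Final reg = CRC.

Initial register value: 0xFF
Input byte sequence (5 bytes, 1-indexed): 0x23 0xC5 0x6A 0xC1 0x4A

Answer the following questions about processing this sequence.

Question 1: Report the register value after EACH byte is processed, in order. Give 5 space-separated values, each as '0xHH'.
0x1A 0x13 0x68 0x56 0x54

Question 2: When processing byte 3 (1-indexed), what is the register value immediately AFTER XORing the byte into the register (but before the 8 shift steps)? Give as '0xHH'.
Answer: 0x79

Derivation:
Register before byte 3: 0x13
Byte 3: 0x6A
0x13 XOR 0x6A = 0x79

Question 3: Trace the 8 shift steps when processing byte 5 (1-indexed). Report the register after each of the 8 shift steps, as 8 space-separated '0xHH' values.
Answer: 0x38 0x70 0xE0 0xC7 0x89 0x15 0x2A 0x54

Derivation:
After byte 1 (0x23): reg=0x1A
After byte 2 (0xC5): reg=0x13
After byte 3 (0x6A): reg=0x68
After byte 4 (0xC1): reg=0x56
Register before byte 5: 0x56
After XOR with byte 0x4A: 0x1C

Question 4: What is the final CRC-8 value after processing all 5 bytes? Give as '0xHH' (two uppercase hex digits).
Answer: 0x54

Derivation:
After byte 1 (0x23): reg=0x1A
After byte 2 (0xC5): reg=0x13
After byte 3 (0x6A): reg=0x68
After byte 4 (0xC1): reg=0x56
After byte 5 (0x4A): reg=0x54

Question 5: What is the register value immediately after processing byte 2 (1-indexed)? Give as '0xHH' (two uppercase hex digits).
After byte 1 (0x23): reg=0x1A
After byte 2 (0xC5): reg=0x13

Answer: 0x13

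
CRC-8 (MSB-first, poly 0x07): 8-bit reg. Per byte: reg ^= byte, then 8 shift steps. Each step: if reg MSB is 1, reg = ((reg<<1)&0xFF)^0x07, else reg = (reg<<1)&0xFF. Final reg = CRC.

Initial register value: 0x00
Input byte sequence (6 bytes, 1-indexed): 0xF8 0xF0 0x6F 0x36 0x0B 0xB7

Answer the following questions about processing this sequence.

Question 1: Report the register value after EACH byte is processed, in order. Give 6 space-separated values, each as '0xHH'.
0xE6 0x62 0x23 0x6B 0x27 0xF9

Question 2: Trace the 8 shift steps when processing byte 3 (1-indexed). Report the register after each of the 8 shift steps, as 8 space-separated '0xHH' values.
After byte 1 (0xF8): reg=0xE6
After byte 2 (0xF0): reg=0x62
Register before byte 3: 0x62
After XOR with byte 0x6F: 0x0D

Answer: 0x1A 0x34 0x68 0xD0 0xA7 0x49 0x92 0x23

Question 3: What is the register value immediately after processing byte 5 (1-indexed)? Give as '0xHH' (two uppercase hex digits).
Answer: 0x27

Derivation:
After byte 1 (0xF8): reg=0xE6
After byte 2 (0xF0): reg=0x62
After byte 3 (0x6F): reg=0x23
After byte 4 (0x36): reg=0x6B
After byte 5 (0x0B): reg=0x27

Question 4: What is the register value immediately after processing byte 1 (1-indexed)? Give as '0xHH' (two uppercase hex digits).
Answer: 0xE6

Derivation:
After byte 1 (0xF8): reg=0xE6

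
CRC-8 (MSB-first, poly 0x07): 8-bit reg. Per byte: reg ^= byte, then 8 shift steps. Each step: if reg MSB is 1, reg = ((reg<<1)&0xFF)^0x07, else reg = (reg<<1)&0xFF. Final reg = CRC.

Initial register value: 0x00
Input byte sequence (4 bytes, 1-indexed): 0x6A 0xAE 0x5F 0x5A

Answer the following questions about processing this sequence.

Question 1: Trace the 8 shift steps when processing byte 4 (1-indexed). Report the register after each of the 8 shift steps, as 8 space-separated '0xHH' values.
After byte 1 (0x6A): reg=0x11
After byte 2 (0xAE): reg=0x34
After byte 3 (0x5F): reg=0x16
Register before byte 4: 0x16
After XOR with byte 0x5A: 0x4C

Answer: 0x98 0x37 0x6E 0xDC 0xBF 0x79 0xF2 0xE3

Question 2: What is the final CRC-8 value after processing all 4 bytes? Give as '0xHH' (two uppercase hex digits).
After byte 1 (0x6A): reg=0x11
After byte 2 (0xAE): reg=0x34
After byte 3 (0x5F): reg=0x16
After byte 4 (0x5A): reg=0xE3

Answer: 0xE3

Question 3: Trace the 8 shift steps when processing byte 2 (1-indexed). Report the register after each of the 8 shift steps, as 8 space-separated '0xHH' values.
After byte 1 (0x6A): reg=0x11
Register before byte 2: 0x11
After XOR with byte 0xAE: 0xBF

Answer: 0x79 0xF2 0xE3 0xC1 0x85 0x0D 0x1A 0x34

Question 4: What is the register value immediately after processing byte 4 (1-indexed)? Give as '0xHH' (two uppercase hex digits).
After byte 1 (0x6A): reg=0x11
After byte 2 (0xAE): reg=0x34
After byte 3 (0x5F): reg=0x16
After byte 4 (0x5A): reg=0xE3

Answer: 0xE3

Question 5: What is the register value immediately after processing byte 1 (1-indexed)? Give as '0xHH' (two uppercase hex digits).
Answer: 0x11

Derivation:
After byte 1 (0x6A): reg=0x11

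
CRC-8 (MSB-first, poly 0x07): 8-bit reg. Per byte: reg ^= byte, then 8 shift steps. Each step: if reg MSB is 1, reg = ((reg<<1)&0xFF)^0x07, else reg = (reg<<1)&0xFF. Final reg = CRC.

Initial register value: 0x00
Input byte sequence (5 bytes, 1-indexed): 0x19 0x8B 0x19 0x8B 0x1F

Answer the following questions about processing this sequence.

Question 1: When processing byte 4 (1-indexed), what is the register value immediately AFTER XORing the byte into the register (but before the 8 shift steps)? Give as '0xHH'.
Register before byte 4: 0xF6
Byte 4: 0x8B
0xF6 XOR 0x8B = 0x7D

Answer: 0x7D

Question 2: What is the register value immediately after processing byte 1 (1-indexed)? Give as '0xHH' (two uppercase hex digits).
After byte 1 (0x19): reg=0x4F

Answer: 0x4F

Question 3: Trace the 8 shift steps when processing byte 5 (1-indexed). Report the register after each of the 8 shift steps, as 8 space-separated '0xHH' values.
Answer: 0xD6 0xAB 0x51 0xA2 0x43 0x86 0x0B 0x16

Derivation:
After byte 1 (0x19): reg=0x4F
After byte 2 (0x8B): reg=0x52
After byte 3 (0x19): reg=0xF6
After byte 4 (0x8B): reg=0x74
Register before byte 5: 0x74
After XOR with byte 0x1F: 0x6B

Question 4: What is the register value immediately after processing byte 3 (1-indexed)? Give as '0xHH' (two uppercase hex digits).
After byte 1 (0x19): reg=0x4F
After byte 2 (0x8B): reg=0x52
After byte 3 (0x19): reg=0xF6

Answer: 0xF6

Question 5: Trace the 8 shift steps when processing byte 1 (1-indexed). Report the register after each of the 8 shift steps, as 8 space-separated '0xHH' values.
Answer: 0x32 0x64 0xC8 0x97 0x29 0x52 0xA4 0x4F

Derivation:
Register before byte 1: 0x00
After XOR with byte 0x19: 0x19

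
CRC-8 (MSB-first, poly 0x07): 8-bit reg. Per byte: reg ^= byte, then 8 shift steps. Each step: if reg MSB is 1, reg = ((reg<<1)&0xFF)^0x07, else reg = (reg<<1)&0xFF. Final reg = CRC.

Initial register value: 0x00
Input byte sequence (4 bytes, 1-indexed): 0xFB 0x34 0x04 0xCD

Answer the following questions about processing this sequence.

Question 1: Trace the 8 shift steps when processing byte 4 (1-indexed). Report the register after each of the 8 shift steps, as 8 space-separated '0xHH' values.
After byte 1 (0xFB): reg=0xEF
After byte 2 (0x34): reg=0x0F
After byte 3 (0x04): reg=0x31
Register before byte 4: 0x31
After XOR with byte 0xCD: 0xFC

Answer: 0xFF 0xF9 0xF5 0xED 0xDD 0xBD 0x7D 0xFA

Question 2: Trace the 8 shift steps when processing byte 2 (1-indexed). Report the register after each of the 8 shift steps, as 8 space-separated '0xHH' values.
Answer: 0xB1 0x65 0xCA 0x93 0x21 0x42 0x84 0x0F

Derivation:
After byte 1 (0xFB): reg=0xEF
Register before byte 2: 0xEF
After XOR with byte 0x34: 0xDB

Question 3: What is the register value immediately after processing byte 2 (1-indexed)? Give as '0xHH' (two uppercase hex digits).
After byte 1 (0xFB): reg=0xEF
After byte 2 (0x34): reg=0x0F

Answer: 0x0F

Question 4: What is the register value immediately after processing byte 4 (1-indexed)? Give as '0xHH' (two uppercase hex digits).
Answer: 0xFA

Derivation:
After byte 1 (0xFB): reg=0xEF
After byte 2 (0x34): reg=0x0F
After byte 3 (0x04): reg=0x31
After byte 4 (0xCD): reg=0xFA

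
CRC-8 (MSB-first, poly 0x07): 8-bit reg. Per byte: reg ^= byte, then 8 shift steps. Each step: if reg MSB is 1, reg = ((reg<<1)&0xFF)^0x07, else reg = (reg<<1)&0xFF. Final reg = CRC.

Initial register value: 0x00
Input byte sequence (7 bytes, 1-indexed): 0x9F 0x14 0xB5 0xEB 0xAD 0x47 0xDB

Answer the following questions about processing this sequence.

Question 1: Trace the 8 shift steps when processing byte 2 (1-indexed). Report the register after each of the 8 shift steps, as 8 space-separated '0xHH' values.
After byte 1 (0x9F): reg=0xD4
Register before byte 2: 0xD4
After XOR with byte 0x14: 0xC0

Answer: 0x87 0x09 0x12 0x24 0x48 0x90 0x27 0x4E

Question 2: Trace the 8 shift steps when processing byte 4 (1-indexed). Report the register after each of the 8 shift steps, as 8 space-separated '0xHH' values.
Answer: 0x08 0x10 0x20 0x40 0x80 0x07 0x0E 0x1C

Derivation:
After byte 1 (0x9F): reg=0xD4
After byte 2 (0x14): reg=0x4E
After byte 3 (0xB5): reg=0xEF
Register before byte 4: 0xEF
After XOR with byte 0xEB: 0x04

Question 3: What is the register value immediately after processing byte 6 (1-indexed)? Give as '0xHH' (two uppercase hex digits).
After byte 1 (0x9F): reg=0xD4
After byte 2 (0x14): reg=0x4E
After byte 3 (0xB5): reg=0xEF
After byte 4 (0xEB): reg=0x1C
After byte 5 (0xAD): reg=0x1E
After byte 6 (0x47): reg=0x88

Answer: 0x88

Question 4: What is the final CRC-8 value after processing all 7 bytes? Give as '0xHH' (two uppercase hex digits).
Answer: 0xBE

Derivation:
After byte 1 (0x9F): reg=0xD4
After byte 2 (0x14): reg=0x4E
After byte 3 (0xB5): reg=0xEF
After byte 4 (0xEB): reg=0x1C
After byte 5 (0xAD): reg=0x1E
After byte 6 (0x47): reg=0x88
After byte 7 (0xDB): reg=0xBE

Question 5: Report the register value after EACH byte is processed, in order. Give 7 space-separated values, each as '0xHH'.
0xD4 0x4E 0xEF 0x1C 0x1E 0x88 0xBE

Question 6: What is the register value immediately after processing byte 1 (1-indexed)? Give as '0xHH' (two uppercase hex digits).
Answer: 0xD4

Derivation:
After byte 1 (0x9F): reg=0xD4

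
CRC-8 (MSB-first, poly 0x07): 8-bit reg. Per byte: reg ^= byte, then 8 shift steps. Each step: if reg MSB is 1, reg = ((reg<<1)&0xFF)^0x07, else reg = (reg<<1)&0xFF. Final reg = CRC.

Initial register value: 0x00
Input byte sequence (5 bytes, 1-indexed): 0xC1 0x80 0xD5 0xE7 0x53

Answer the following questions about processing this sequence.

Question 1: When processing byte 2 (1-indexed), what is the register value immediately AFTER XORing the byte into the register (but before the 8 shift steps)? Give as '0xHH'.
Register before byte 2: 0x49
Byte 2: 0x80
0x49 XOR 0x80 = 0xC9

Answer: 0xC9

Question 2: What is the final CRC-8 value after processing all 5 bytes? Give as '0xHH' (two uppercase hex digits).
After byte 1 (0xC1): reg=0x49
After byte 2 (0x80): reg=0x71
After byte 3 (0xD5): reg=0x75
After byte 4 (0xE7): reg=0xF7
After byte 5 (0x53): reg=0x75

Answer: 0x75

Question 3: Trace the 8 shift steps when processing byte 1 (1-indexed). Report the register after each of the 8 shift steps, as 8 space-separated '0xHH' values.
Register before byte 1: 0x00
After XOR with byte 0xC1: 0xC1

Answer: 0x85 0x0D 0x1A 0x34 0x68 0xD0 0xA7 0x49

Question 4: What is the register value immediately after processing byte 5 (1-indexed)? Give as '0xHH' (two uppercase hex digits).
Answer: 0x75

Derivation:
After byte 1 (0xC1): reg=0x49
After byte 2 (0x80): reg=0x71
After byte 3 (0xD5): reg=0x75
After byte 4 (0xE7): reg=0xF7
After byte 5 (0x53): reg=0x75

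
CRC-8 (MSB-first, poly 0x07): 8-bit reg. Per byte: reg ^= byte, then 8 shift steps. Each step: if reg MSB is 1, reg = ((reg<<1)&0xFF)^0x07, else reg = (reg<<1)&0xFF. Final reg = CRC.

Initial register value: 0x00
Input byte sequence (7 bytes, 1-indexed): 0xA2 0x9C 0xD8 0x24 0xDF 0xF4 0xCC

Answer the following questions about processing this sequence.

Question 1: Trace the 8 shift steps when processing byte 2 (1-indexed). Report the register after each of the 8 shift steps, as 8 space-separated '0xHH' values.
Answer: 0xF1 0xE5 0xCD 0x9D 0x3D 0x7A 0xF4 0xEF

Derivation:
After byte 1 (0xA2): reg=0x67
Register before byte 2: 0x67
After XOR with byte 0x9C: 0xFB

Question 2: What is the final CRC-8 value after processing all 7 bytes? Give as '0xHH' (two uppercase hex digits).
After byte 1 (0xA2): reg=0x67
After byte 2 (0x9C): reg=0xEF
After byte 3 (0xD8): reg=0x85
After byte 4 (0x24): reg=0x6E
After byte 5 (0xDF): reg=0x1E
After byte 6 (0xF4): reg=0x98
After byte 7 (0xCC): reg=0xAB

Answer: 0xAB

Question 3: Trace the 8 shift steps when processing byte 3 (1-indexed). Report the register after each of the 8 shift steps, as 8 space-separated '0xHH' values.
After byte 1 (0xA2): reg=0x67
After byte 2 (0x9C): reg=0xEF
Register before byte 3: 0xEF
After XOR with byte 0xD8: 0x37

Answer: 0x6E 0xDC 0xBF 0x79 0xF2 0xE3 0xC1 0x85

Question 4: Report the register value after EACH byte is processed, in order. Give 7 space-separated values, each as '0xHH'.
0x67 0xEF 0x85 0x6E 0x1E 0x98 0xAB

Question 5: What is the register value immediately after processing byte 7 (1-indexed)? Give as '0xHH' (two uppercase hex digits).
After byte 1 (0xA2): reg=0x67
After byte 2 (0x9C): reg=0xEF
After byte 3 (0xD8): reg=0x85
After byte 4 (0x24): reg=0x6E
After byte 5 (0xDF): reg=0x1E
After byte 6 (0xF4): reg=0x98
After byte 7 (0xCC): reg=0xAB

Answer: 0xAB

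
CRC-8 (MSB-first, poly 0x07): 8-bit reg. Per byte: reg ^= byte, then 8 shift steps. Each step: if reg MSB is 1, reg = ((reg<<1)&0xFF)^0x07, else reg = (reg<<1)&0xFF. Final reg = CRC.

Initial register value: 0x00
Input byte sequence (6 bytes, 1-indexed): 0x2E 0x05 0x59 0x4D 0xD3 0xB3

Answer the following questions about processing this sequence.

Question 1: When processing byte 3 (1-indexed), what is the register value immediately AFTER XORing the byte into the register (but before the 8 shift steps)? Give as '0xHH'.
Answer: 0x3A

Derivation:
Register before byte 3: 0x63
Byte 3: 0x59
0x63 XOR 0x59 = 0x3A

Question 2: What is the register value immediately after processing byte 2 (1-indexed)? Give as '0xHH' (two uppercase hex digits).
After byte 1 (0x2E): reg=0xCA
After byte 2 (0x05): reg=0x63

Answer: 0x63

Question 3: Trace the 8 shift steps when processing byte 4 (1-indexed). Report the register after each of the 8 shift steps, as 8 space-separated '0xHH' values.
Answer: 0xD1 0xA5 0x4D 0x9A 0x33 0x66 0xCC 0x9F

Derivation:
After byte 1 (0x2E): reg=0xCA
After byte 2 (0x05): reg=0x63
After byte 3 (0x59): reg=0xA6
Register before byte 4: 0xA6
After XOR with byte 0x4D: 0xEB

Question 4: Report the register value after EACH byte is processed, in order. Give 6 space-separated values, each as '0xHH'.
0xCA 0x63 0xA6 0x9F 0xE3 0xB7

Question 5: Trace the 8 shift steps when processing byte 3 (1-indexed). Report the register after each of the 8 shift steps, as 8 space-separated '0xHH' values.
Answer: 0x74 0xE8 0xD7 0xA9 0x55 0xAA 0x53 0xA6

Derivation:
After byte 1 (0x2E): reg=0xCA
After byte 2 (0x05): reg=0x63
Register before byte 3: 0x63
After XOR with byte 0x59: 0x3A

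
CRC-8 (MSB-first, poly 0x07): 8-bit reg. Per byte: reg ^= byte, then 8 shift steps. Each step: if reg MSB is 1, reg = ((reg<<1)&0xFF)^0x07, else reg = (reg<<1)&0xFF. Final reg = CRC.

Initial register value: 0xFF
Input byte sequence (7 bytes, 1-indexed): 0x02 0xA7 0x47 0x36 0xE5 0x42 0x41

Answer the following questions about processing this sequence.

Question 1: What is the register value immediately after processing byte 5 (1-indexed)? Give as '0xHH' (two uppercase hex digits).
Answer: 0xC2

Derivation:
After byte 1 (0x02): reg=0xFD
After byte 2 (0xA7): reg=0x81
After byte 3 (0x47): reg=0x5C
After byte 4 (0x36): reg=0x11
After byte 5 (0xE5): reg=0xC2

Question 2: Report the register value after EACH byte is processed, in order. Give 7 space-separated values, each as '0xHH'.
0xFD 0x81 0x5C 0x11 0xC2 0x89 0x76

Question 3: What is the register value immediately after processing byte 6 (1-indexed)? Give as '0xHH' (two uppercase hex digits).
After byte 1 (0x02): reg=0xFD
After byte 2 (0xA7): reg=0x81
After byte 3 (0x47): reg=0x5C
After byte 4 (0x36): reg=0x11
After byte 5 (0xE5): reg=0xC2
After byte 6 (0x42): reg=0x89

Answer: 0x89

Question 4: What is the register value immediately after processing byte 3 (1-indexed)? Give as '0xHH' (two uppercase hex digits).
After byte 1 (0x02): reg=0xFD
After byte 2 (0xA7): reg=0x81
After byte 3 (0x47): reg=0x5C

Answer: 0x5C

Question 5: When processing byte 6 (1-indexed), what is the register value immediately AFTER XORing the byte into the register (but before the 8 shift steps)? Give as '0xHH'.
Register before byte 6: 0xC2
Byte 6: 0x42
0xC2 XOR 0x42 = 0x80

Answer: 0x80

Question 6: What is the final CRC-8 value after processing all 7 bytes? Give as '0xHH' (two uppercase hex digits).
After byte 1 (0x02): reg=0xFD
After byte 2 (0xA7): reg=0x81
After byte 3 (0x47): reg=0x5C
After byte 4 (0x36): reg=0x11
After byte 5 (0xE5): reg=0xC2
After byte 6 (0x42): reg=0x89
After byte 7 (0x41): reg=0x76

Answer: 0x76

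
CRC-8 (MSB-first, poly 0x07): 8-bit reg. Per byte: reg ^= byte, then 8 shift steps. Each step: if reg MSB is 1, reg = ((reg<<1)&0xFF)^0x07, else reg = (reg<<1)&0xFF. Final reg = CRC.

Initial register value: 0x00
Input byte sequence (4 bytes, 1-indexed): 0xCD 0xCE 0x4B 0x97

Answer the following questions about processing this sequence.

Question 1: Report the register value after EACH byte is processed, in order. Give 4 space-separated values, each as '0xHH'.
0x6D 0x60 0xD1 0xD5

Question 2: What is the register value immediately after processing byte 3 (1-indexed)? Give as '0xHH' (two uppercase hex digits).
After byte 1 (0xCD): reg=0x6D
After byte 2 (0xCE): reg=0x60
After byte 3 (0x4B): reg=0xD1

Answer: 0xD1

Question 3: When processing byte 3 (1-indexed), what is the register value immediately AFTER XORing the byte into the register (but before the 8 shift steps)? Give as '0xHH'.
Answer: 0x2B

Derivation:
Register before byte 3: 0x60
Byte 3: 0x4B
0x60 XOR 0x4B = 0x2B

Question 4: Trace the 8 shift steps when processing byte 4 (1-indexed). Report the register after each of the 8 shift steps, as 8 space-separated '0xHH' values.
Answer: 0x8C 0x1F 0x3E 0x7C 0xF8 0xF7 0xE9 0xD5

Derivation:
After byte 1 (0xCD): reg=0x6D
After byte 2 (0xCE): reg=0x60
After byte 3 (0x4B): reg=0xD1
Register before byte 4: 0xD1
After XOR with byte 0x97: 0x46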